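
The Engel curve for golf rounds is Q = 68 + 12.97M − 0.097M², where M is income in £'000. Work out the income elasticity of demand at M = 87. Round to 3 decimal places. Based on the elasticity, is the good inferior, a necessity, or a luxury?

At M = 87: Q = 462.1970.
dQ/dM = 12.97 − 0.194M = -3.90800.
η = (dQ/dM)·(M/Q) = -3.90800 × (87/462.1970) = -0.736.
η < 0 ⇒ inferior good.

-0.736 (inferior good)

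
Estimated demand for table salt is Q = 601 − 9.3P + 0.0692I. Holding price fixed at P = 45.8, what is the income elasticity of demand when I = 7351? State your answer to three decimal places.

At P = 45.8, I = 7351: Q = 683.749.
Holding P constant, ∂Q/∂I = 0.0692.
η_I = (∂Q/∂I)·(I/Q) = 0.0692 × (7351/683.749) = 0.744.

0.744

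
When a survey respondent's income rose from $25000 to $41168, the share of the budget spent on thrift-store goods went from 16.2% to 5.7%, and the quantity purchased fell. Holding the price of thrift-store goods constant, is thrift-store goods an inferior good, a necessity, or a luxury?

inferior good

Quantity demanded falls as income rises, so η < 0.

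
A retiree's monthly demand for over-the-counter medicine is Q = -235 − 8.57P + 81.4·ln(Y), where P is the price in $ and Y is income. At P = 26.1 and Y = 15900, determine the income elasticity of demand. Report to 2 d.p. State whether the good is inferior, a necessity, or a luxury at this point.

At P = 26.1, Y = 15900: Q = 328.793.
Holding P constant, ∂Q/∂Y = 81.4/Y = 0.0051195.
η_Y = (∂Q/∂Y)·(Y/Q) = 0.0051195 × (15900/328.793) = 0.25.
Since 0 < η < 1, this is a necessity.

0.25 (necessity)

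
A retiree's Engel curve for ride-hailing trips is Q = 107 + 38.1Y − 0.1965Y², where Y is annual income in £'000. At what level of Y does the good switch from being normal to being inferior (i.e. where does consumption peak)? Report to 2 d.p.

dQ/dY = 38.1 − 0.393Y.
The good is inferior where dQ/dY < 0. Setting dQ/dY = 0 gives Y = 38.1 / 0.393 = 96.95.

96.95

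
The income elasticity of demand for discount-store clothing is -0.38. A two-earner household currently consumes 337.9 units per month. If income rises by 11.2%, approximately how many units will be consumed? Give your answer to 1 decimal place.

323.5

%ΔQ ≈ η × %ΔI = -0.38 × 11.2% = -4.256%.
New Q ≈ 337.9 × (1 − 0.04256) = 323.5.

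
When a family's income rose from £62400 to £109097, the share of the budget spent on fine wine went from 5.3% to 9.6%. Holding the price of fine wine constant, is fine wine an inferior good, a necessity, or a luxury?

The budget share rises as income rises, so η > 1.

luxury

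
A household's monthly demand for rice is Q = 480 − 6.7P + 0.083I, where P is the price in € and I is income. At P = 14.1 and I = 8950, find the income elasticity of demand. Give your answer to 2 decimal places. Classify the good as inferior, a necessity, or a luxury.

At P = 14.1, I = 8950: Q = 1128.380.
Holding P constant, ∂Q/∂I = 0.083.
η_I = (∂Q/∂I)·(I/Q) = 0.083 × (8950/1128.380) = 0.66.
Since 0 < η < 1, this is a necessity.

0.66 (necessity)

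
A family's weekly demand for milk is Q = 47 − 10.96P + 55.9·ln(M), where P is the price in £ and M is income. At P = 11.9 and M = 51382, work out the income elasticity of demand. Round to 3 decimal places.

At P = 11.9, M = 51382: Q = 522.926.
Holding P constant, ∂Q/∂M = 55.9/M = 0.00108793.
η_M = (∂Q/∂M)·(M/Q) = 0.00108793 × (51382/522.926) = 0.107.

0.107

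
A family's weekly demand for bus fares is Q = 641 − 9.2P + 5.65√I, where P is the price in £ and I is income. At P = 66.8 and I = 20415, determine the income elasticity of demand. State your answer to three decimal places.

At P = 66.8, I = 20415: Q = 833.718.
Holding P constant, ∂Q/∂I = 5.65/(2√I) = 0.0197717.
η_I = (∂Q/∂I)·(I/Q) = 0.0197717 × (20415/833.718) = 0.484.

0.484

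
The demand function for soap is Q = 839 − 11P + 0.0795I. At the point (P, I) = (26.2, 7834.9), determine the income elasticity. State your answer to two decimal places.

At P = 26.2, I = 7834.9: Q = 1173.675.
Holding P constant, ∂Q/∂I = 0.0795.
η_I = (∂Q/∂I)·(I/Q) = 0.0795 × (7834.9/1173.675) = 0.53.

0.53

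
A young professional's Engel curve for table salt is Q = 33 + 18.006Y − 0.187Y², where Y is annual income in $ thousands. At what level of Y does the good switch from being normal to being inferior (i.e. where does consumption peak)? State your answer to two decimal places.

48.14

dQ/dY = 18.006 − 0.374Y.
The good is inferior where dQ/dY < 0. Setting dQ/dY = 0 gives Y = 18.006 / 0.374 = 48.14.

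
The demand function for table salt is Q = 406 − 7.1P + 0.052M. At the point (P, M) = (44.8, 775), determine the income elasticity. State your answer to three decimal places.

0.314

At P = 44.8, M = 775: Q = 128.220.
Holding P constant, ∂Q/∂M = 0.052.
η_M = (∂Q/∂M)·(M/Q) = 0.052 × (775/128.220) = 0.314.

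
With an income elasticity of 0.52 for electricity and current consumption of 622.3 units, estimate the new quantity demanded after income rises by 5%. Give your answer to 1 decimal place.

638.5

%ΔQ ≈ η × %ΔI = 0.52 × 5% = 2.6%.
New Q ≈ 622.3 × (1 + 0.026) = 638.5.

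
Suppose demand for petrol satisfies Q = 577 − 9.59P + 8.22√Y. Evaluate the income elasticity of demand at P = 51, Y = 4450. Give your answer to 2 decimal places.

0.43

At P = 51, Y = 4450: Q = 636.252.
Holding P constant, ∂Q/∂Y = 8.22/(2√Y) = 0.0616115.
η_Y = (∂Q/∂Y)·(Y/Q) = 0.0616115 × (4450/636.252) = 0.43.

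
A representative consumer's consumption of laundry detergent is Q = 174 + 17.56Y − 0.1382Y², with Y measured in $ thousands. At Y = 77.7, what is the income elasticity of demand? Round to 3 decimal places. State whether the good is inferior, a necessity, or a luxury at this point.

At Y = 77.7: Q = 704.0585.
dQ/dY = 17.56 − 0.2764Y = -3.91628.
η = (dQ/dY)·(Y/Q) = -3.91628 × (77.7/704.0585) = -0.432.
η < 0 ⇒ inferior good.

-0.432 (inferior good)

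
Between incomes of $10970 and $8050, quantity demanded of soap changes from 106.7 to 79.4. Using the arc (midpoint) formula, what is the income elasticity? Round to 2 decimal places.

ΔQ = 79.4 − 106.7 = -27.3; midpoint Q̄ = (106.7 + 79.4)/2 = 93.05.
ΔI = 8050 − 10970 = -2920; midpoint Ī = (10970 + 8050)/2 = 9510.
η = (ΔQ/Q̄) ÷ (ΔI/Ī) = (-27.3/93.05) ÷ (-2920/9510) = 0.96.

0.96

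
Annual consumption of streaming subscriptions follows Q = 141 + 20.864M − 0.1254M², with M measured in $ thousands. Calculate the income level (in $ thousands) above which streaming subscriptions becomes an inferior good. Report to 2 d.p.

dQ/dM = 20.864 − 0.2508M.
The good is inferior where dQ/dM < 0. Setting dQ/dM = 0 gives M = 20.864 / 0.2508 = 83.19.

83.19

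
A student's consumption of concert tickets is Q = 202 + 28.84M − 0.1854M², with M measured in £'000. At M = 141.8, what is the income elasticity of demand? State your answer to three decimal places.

-5.972

At M = 141.8: Q = 563.6297.
dQ/dM = 28.84 − 0.3708M = -23.73944.
η = (dQ/dM)·(M/Q) = -23.73944 × (141.8/563.6297) = -5.972.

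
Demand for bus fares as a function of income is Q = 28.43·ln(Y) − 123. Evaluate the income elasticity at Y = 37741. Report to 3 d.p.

At Y = 37741: Q = 176.610.
dQ/dY = 28.43/Y = 0.000753292 at this income.
η = (dQ/dY)·(Y/Q) = 0.000753292 × (37741/176.610) = 0.161.

0.161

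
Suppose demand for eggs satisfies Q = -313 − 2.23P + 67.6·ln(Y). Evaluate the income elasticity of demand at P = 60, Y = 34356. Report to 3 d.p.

0.261

At P = 60, Y = 34356: Q = 259.250.
Holding P constant, ∂Q/∂Y = 67.6/Y = 0.00196763.
η_Y = (∂Q/∂Y)·(Y/Q) = 0.00196763 × (34356/259.250) = 0.261.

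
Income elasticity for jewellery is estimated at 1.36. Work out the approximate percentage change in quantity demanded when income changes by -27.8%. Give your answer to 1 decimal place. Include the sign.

-37.8%

%ΔQ ≈ η × %ΔI = 1.36 × (-27.8%) = -37.8%.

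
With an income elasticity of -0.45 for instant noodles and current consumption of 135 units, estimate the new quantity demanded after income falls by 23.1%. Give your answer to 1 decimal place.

%ΔQ ≈ η × %ΔI = -0.45 × (-23.1%) = 10.395%.
New Q ≈ 135 × (1 + 0.10395) = 149.0.

149.0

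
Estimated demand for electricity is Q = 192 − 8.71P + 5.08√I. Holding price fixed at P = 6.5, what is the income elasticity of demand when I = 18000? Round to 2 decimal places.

0.42

At P = 6.5, I = 18000: Q = 816.939.
Holding P constant, ∂Q/∂I = 5.08/(2√I) = 0.018932.
η_I = (∂Q/∂I)·(I/Q) = 0.018932 × (18000/816.939) = 0.42.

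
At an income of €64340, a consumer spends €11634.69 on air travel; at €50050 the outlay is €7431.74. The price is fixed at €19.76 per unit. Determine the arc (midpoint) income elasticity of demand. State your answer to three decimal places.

1.765

With a constant price, Q₁ = 11634.69/19.76 = 588.800 and Q₂ = 7431.74/19.76 = 376.100 (equivalently, work directly with expenditure since P cancels).
Midpoint %ΔQ = (7431.74 − 11634.69)/9533.22 = -0.44087; midpoint %ΔI = (50050 − 64340)/57195 = -0.24985.
η = -0.44087 / -0.24985 = 1.765.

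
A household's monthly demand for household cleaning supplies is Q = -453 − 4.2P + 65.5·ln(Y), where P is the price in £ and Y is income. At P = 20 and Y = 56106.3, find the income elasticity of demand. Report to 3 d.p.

0.365

At P = 20, Y = 56106.3: Q = 179.243.
Holding P constant, ∂Q/∂Y = 65.5/Y = 0.00116743.
η_Y = (∂Q/∂Y)·(Y/Q) = 0.00116743 × (56106.3/179.243) = 0.365.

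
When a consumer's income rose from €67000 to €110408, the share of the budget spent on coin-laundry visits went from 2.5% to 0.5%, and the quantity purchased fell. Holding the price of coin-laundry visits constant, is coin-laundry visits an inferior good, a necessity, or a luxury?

Quantity demanded falls as income rises, so η < 0.

inferior good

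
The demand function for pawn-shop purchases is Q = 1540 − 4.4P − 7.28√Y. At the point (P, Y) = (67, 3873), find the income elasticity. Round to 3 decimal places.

-0.286

At P = 67, Y = 3873: Q = 792.141.
Holding P constant, ∂Q/∂Y = -7.28/(2√Y) = -0.0584895.
η_Y = (∂Q/∂Y)·(Y/Q) = -0.0584895 × (3873/792.141) = -0.286.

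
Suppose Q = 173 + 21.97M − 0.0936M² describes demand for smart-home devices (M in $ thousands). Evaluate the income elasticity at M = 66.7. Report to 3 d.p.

0.518

At M = 66.7: Q = 1221.9829.
dQ/dM = 21.97 − 0.1872M = 9.48376.
η = (dQ/dM)·(M/Q) = 9.48376 × (66.7/1221.9829) = 0.518.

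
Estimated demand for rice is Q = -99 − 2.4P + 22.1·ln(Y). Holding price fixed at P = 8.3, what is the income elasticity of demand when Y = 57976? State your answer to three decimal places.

0.179

At P = 8.3, Y = 57976: Q = 123.468.
Holding P constant, ∂Q/∂Y = 22.1/Y = 0.000381192.
η_Y = (∂Q/∂Y)·(Y/Q) = 0.000381192 × (57976/123.468) = 0.179.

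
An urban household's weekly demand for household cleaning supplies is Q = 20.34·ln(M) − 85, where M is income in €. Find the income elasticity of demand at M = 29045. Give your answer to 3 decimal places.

0.164

At M = 29045: Q = 124.026.
dQ/dM = 20.34/M = 0.000700293 at this income.
η = (dQ/dM)·(M/Q) = 0.000700293 × (29045/124.026) = 0.164.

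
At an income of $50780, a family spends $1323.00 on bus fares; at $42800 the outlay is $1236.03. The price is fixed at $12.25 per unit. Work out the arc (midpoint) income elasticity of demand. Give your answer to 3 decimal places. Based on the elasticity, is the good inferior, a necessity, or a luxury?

With a constant price, Q₁ = 1323.00/12.25 = 108.000 and Q₂ = 1236.03/12.25 = 100.900 (equivalently, work directly with expenditure since P cancels).
Midpoint %ΔQ = (1236.03 − 1323.00)/1279.51 = -0.06797; midpoint %ΔI = (42800 − 50780)/46790 = -0.17055.
η = -0.06797 / -0.17055 = 0.399.
0 < η < 1 ⇒ necessity.

0.399 (necessity)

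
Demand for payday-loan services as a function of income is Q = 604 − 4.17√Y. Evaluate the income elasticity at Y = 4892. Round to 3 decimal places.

At Y = 4892: Q = 312.338.
dQ/dY = -4.17/(2√Y) = -0.0298101 at this income.
η = (dQ/dY)·(Y/Q) = -0.0298101 × (4892/312.338) = -0.467.

-0.467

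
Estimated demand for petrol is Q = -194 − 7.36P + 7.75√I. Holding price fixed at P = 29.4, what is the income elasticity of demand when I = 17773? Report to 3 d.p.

0.829

At P = 29.4, I = 17773: Q = 622.810.
Holding P constant, ∂Q/∂I = 7.75/(2√I) = 0.0290664.
η_I = (∂Q/∂I)·(I/Q) = 0.0290664 × (17773/622.810) = 0.829.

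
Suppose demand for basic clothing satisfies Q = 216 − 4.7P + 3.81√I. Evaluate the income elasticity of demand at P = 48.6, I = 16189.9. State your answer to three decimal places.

0.513

At P = 48.6, I = 16189.9: Q = 472.363.
Holding P constant, ∂Q/∂I = 3.81/(2√I) = 0.0149718.
η_I = (∂Q/∂I)·(I/Q) = 0.0149718 × (16189.9/472.363) = 0.513.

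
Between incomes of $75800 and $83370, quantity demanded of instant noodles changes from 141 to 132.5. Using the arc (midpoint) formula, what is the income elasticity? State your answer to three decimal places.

-0.653

ΔQ = 132.5 − 141 = -8.5; midpoint Q̄ = (141 + 132.5)/2 = 136.75.
ΔI = 83370 − 75800 = 7570; midpoint Ī = (75800 + 83370)/2 = 79585.
η = (ΔQ/Q̄) ÷ (ΔI/Ī) = (-8.5/136.75) ÷ (7570/79585) = -0.653.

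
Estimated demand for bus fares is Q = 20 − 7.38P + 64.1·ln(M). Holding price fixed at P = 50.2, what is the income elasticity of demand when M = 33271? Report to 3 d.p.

0.202

At P = 50.2, M = 33271: Q = 316.961.
Holding P constant, ∂Q/∂M = 64.1/M = 0.0019266.
η_M = (∂Q/∂M)·(M/Q) = 0.0019266 × (33271/316.961) = 0.202.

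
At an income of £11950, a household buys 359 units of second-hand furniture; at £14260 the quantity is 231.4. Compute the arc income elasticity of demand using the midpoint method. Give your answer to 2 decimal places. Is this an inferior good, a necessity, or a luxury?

-2.45 (inferior good)

ΔQ = 231.4 − 359 = -127.6; midpoint Q̄ = (359 + 231.4)/2 = 295.2.
ΔI = 14260 − 11950 = 2310; midpoint Ī = (11950 + 14260)/2 = 13105.
η = (ΔQ/Q̄) ÷ (ΔI/Ī) = (-127.6/295.2) ÷ (2310/13105) = -2.45.
η < 0 ⇒ inferior good.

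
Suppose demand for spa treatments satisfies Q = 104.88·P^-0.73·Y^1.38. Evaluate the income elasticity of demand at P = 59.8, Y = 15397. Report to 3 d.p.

For a multiplicative demand Q = A·P^α·Y^β, the income elasticity is β everywhere.
Here β = 1.38, so η = 1.380.

1.380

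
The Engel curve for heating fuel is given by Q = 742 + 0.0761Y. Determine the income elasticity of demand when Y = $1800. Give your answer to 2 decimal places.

0.16

At Y = 1800: Q = 878.980.
dQ/dY = 0.0761.
η = (dQ/dY)·(Y/Q) = 0.0761 × (1800/878.980) = 0.16.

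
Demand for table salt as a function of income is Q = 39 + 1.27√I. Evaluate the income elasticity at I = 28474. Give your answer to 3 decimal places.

At I = 28474: Q = 253.303.
dQ/dI = 1.27/(2√I) = 0.00376313 at this income.
η = (dQ/dI)·(I/Q) = 0.00376313 × (28474/253.303) = 0.423.

0.423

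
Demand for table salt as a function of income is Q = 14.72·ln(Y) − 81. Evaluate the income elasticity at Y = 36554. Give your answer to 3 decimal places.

0.200

At Y = 36554: Q = 73.656.
dQ/dY = 14.72/Y = 0.000402692 at this income.
η = (dQ/dY)·(Y/Q) = 0.000402692 × (36554/73.656) = 0.200.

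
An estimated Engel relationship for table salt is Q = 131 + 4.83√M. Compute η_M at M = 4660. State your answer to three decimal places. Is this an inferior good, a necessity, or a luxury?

0.358 (necessity)

At M = 4660: Q = 460.716.
dQ/dM = 4.83/(2√M) = 0.0353773 at this income.
η = (dQ/dM)·(M/Q) = 0.0353773 × (4660/460.716) = 0.358.
Since 0 < η < 1, the good is a necessity.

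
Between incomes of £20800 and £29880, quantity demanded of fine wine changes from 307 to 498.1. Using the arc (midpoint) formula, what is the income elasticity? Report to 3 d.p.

1.325

ΔQ = 498.1 − 307 = 191.1; midpoint Q̄ = (307 + 498.1)/2 = 402.55.
ΔI = 29880 − 20800 = 9080; midpoint Ī = (20800 + 29880)/2 = 25340.
η = (ΔQ/Q̄) ÷ (ΔI/Ī) = (191.1/402.55) ÷ (9080/25340) = 1.325.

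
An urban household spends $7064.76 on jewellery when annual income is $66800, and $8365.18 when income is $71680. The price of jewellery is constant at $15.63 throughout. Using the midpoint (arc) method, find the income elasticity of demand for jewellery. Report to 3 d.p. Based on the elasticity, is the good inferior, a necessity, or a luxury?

With a constant price, Q₁ = 7064.76/15.63 = 452.000 and Q₂ = 8365.18/15.63 = 535.200 (equivalently, work directly with expenditure since P cancels).
Midpoint %ΔQ = (8365.18 − 7064.76)/7714.97 = 0.16856; midpoint %ΔI = (71680 − 66800)/69240 = 0.07048.
η = 0.16856 / 0.07048 = 2.392.
η > 1 ⇒ luxury.

2.392 (luxury)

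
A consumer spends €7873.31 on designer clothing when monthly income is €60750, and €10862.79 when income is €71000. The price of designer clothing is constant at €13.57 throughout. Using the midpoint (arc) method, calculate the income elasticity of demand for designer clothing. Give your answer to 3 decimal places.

2.051

With a constant price, Q₁ = 7873.31/13.57 = 580.200 and Q₂ = 10862.79/13.57 = 800.500 (equivalently, work directly with expenditure since P cancels).
Midpoint %ΔQ = (10862.79 − 7873.31)/9368.05 = 0.31911; midpoint %ΔI = (71000 − 60750)/65875 = 0.15560.
η = 0.31911 / 0.15560 = 2.051.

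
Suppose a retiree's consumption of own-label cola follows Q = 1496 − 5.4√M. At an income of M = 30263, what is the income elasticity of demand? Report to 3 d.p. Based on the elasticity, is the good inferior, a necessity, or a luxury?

At M = 30263: Q = 556.602.
dQ/dM = -5.4/(2√M) = -0.0155206 at this income.
η = (dQ/dM)·(M/Q) = -0.0155206 × (30263/556.602) = -0.844.
Since η < 0, the good is an inferior good.

-0.844 (inferior good)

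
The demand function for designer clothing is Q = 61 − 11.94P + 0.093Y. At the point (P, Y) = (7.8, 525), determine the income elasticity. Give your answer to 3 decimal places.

At P = 7.8, Y = 525: Q = 16.693.
Holding P constant, ∂Q/∂Y = 0.093.
η_Y = (∂Q/∂Y)·(Y/Q) = 0.093 × (525/16.693) = 2.925.

2.925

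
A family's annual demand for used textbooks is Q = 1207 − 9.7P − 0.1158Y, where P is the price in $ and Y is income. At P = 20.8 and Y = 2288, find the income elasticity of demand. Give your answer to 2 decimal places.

-0.36

At P = 20.8, Y = 2288: Q = 740.290.
Holding P constant, ∂Q/∂Y = −0.1158.
η_Y = (∂Q/∂Y)·(Y/Q) = -0.1158 × (2288/740.290) = -0.36.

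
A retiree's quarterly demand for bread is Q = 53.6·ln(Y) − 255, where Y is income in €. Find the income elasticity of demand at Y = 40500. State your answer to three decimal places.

0.171

At Y = 40500: Q = 313.645.
dQ/dY = 53.6/Y = 0.00132346 at this income.
η = (dQ/dY)·(Y/Q) = 0.00132346 × (40500/313.645) = 0.171.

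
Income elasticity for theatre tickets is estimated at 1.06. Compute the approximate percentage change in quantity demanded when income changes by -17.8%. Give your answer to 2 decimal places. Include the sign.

%ΔQ ≈ η × %ΔI = 1.06 × (-17.8%) = -18.87%.

-18.87%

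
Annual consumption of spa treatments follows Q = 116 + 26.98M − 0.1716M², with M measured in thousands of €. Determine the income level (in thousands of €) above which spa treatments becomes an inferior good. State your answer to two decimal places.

78.61

dQ/dM = 26.98 − 0.3432M.
The good is inferior where dQ/dM < 0. Setting dQ/dM = 0 gives M = 26.98 / 0.3432 = 78.61.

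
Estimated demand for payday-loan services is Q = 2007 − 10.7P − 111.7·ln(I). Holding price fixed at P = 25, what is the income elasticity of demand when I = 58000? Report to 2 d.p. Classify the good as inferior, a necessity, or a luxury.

At P = 25, I = 58000: Q = 514.352.
Holding P constant, ∂Q/∂I = -111.7/I = -0.00192586.
η_I = (∂Q/∂I)·(I/Q) = -0.00192586 × (58000/514.352) = -0.22.
Since η < 0, this is an inferior good.

-0.22 (inferior good)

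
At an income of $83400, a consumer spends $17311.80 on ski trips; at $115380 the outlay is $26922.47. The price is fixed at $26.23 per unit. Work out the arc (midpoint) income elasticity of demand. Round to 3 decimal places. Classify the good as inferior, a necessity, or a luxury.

With a constant price, Q₁ = 17311.80/26.23 = 660.000 and Q₂ = 26922.47/26.23 = 1026.400 (equivalently, work directly with expenditure since P cancels).
Midpoint %ΔQ = (26922.47 − 17311.80)/22117.14 = 0.43454; midpoint %ΔI = (115380 − 83400)/99390 = 0.32176.
η = 0.43454 / 0.32176 = 1.350.
η > 1 ⇒ luxury.

1.350 (luxury)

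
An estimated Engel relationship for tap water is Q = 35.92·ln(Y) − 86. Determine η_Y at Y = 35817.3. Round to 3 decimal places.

0.124

At Y = 35817.3: Q = 290.664.
dQ/dY = 35.92/Y = 0.00100287 at this income.
η = (dQ/dY)·(Y/Q) = 0.00100287 × (35817.3/290.664) = 0.124.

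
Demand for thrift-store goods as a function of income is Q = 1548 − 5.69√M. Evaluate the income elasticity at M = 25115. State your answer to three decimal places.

At M = 25115: Q = 646.265.
dQ/dM = -5.69/(2√M) = -0.0179521 at this income.
η = (dQ/dM)·(M/Q) = -0.0179521 × (25115/646.265) = -0.698.

-0.698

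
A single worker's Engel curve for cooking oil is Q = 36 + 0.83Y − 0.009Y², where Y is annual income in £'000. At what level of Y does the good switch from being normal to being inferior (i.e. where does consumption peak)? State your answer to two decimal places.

dQ/dY = 0.83 − 0.018Y.
The good is inferior where dQ/dY < 0. Setting dQ/dY = 0 gives Y = 0.83 / 0.018 = 46.11.

46.11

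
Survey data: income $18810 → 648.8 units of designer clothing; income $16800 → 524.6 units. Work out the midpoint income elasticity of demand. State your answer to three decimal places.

ΔQ = 524.6 − 648.8 = -124.2; midpoint Q̄ = (648.8 + 524.6)/2 = 586.7.
ΔI = 16800 − 18810 = -2010; midpoint Ī = (18810 + 16800)/2 = 17805.
η = (ΔQ/Q̄) ÷ (ΔI/Ī) = (-124.2/586.7) ÷ (-2010/17805) = 1.875.

1.875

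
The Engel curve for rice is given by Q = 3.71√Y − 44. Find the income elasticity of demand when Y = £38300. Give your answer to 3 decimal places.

At Y = 38300: Q = 682.061.
dQ/dY = 3.71/(2√Y) = 0.00947861 at this income.
η = (dQ/dY)·(Y/Q) = 0.00947861 × (38300/682.061) = 0.532.

0.532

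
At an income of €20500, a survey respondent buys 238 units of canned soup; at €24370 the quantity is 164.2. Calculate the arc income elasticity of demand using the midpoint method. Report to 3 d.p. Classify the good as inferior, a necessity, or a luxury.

-2.127 (inferior good)

ΔQ = 164.2 − 238 = -73.8; midpoint Q̄ = (238 + 164.2)/2 = 201.1.
ΔI = 24370 − 20500 = 3870; midpoint Ī = (20500 + 24370)/2 = 22435.
η = (ΔQ/Q̄) ÷ (ΔI/Ī) = (-73.8/201.1) ÷ (3870/22435) = -2.127.
η < 0 ⇒ inferior good.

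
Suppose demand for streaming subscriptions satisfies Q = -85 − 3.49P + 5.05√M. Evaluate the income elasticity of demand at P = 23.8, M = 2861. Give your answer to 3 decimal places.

1.323

At P = 23.8, M = 2861: Q = 102.054.
Holding P constant, ∂Q/∂M = 5.05/(2√M) = 0.0472066.
η_M = (∂Q/∂M)·(M/Q) = 0.0472066 × (2861/102.054) = 1.323.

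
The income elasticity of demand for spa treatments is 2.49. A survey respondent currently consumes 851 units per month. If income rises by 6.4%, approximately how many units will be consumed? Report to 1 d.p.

%ΔQ ≈ η × %ΔI = 2.49 × 6.4% = 15.936%.
New Q ≈ 851 × (1 + 0.15936) = 986.6.

986.6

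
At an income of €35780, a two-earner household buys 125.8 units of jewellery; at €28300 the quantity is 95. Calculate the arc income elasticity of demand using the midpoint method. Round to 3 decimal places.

ΔQ = 95 − 125.8 = -30.8; midpoint Q̄ = (125.8 + 95)/2 = 110.4.
ΔI = 28300 − 35780 = -7480; midpoint Ī = (35780 + 28300)/2 = 32040.
η = (ΔQ/Q̄) ÷ (ΔI/Ī) = (-30.8/110.4) ÷ (-7480/32040) = 1.195.

1.195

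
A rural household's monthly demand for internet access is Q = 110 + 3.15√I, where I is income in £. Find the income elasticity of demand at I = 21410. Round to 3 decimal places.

At I = 21410: Q = 570.913.
dQ/dI = 3.15/(2√I) = 0.010764 at this income.
η = (dQ/dI)·(I/Q) = 0.010764 × (21410/570.913) = 0.404.

0.404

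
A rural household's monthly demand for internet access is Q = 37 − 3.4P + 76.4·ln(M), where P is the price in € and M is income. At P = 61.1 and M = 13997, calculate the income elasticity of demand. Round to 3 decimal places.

0.137

At P = 61.1, M = 13997: Q = 558.620.
Holding P constant, ∂Q/∂M = 76.4/M = 0.00545831.
η_M = (∂Q/∂M)·(M/Q) = 0.00545831 × (13997/558.620) = 0.137.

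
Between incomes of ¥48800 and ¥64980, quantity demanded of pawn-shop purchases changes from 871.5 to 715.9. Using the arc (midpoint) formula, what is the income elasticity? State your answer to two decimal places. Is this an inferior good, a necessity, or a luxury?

ΔQ = 715.9 − 871.5 = -155.6; midpoint Q̄ = (871.5 + 715.9)/2 = 793.7.
ΔI = 64980 − 48800 = 16180; midpoint Ī = (48800 + 64980)/2 = 56890.
η = (ΔQ/Q̄) ÷ (ΔI/Ī) = (-155.6/793.7) ÷ (16180/56890) = -0.69.
η < 0 ⇒ inferior good.

-0.69 (inferior good)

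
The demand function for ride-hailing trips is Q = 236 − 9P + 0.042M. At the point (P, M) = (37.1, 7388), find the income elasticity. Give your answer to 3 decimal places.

At P = 37.1, M = 7388: Q = 212.396.
Holding P constant, ∂Q/∂M = 0.042.
η_M = (∂Q/∂M)·(M/Q) = 0.042 × (7388/212.396) = 1.461.

1.461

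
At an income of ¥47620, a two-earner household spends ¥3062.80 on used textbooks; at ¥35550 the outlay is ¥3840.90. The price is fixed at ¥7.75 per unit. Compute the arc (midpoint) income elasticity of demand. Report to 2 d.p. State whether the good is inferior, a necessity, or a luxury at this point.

With a constant price, Q₁ = 3062.80/7.75 = 395.200 and Q₂ = 3840.90/7.75 = 495.600 (equivalently, work directly with expenditure since P cancels).
Midpoint %ΔQ = (3840.90 − 3062.80)/3451.85 = 0.22542; midpoint %ΔI = (35550 − 47620)/41585 = -0.29025.
η = 0.22542 / -0.29025 = -0.78.
η < 0 ⇒ inferior good.

-0.78 (inferior good)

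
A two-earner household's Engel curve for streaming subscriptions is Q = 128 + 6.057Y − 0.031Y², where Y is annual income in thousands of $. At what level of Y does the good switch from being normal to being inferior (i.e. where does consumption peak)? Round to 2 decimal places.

97.69

dQ/dY = 6.057 − 0.062Y.
The good is inferior where dQ/dY < 0. Setting dQ/dY = 0 gives Y = 6.057 / 0.062 = 97.69.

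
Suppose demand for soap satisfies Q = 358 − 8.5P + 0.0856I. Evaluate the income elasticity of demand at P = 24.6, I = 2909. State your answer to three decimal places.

At P = 24.6, I = 2909: Q = 397.910.
Holding P constant, ∂Q/∂I = 0.0856.
η_I = (∂Q/∂I)·(I/Q) = 0.0856 × (2909/397.910) = 0.626.

0.626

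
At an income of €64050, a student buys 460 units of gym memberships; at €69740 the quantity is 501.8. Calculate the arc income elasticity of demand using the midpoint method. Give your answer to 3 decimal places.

1.022

ΔQ = 501.8 − 460 = 41.8; midpoint Q̄ = (460 + 501.8)/2 = 480.9.
ΔI = 69740 − 64050 = 5690; midpoint Ī = (64050 + 69740)/2 = 66895.
η = (ΔQ/Q̄) ÷ (ΔI/Ī) = (41.8/480.9) ÷ (5690/66895) = 1.022.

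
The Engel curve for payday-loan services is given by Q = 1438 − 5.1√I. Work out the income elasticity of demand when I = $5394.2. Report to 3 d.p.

At I = 5394.2: Q = 1063.429.
dQ/dI = -5.1/(2√I) = -0.0347198 at this income.
η = (dQ/dI)·(I/Q) = -0.0347198 × (5394.2/1063.429) = -0.176.

-0.176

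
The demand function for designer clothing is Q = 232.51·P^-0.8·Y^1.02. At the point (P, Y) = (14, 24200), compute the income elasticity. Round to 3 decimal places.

For a multiplicative demand Q = A·P^α·Y^β, the income elasticity is β everywhere.
Here β = 1.02, so η = 1.020.

1.020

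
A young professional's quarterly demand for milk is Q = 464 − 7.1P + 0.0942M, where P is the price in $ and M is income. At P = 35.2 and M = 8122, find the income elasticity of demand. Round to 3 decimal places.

0.781

At P = 35.2, M = 8122: Q = 979.172.
Holding P constant, ∂Q/∂M = 0.0942.
η_M = (∂Q/∂M)·(M/Q) = 0.0942 × (8122/979.172) = 0.781.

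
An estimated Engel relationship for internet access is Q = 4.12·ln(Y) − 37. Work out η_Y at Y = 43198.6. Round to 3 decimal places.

At Y = 43198.6: Q = 6.975.
dQ/dY = 4.12/Y = 0.0000953735 at this income.
η = (dQ/dY)·(Y/Q) = 0.0000953735 × (43198.6/6.975) = 0.591.

0.591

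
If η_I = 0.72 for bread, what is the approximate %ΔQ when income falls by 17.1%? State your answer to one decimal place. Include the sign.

-12.3%

%ΔQ ≈ η × %ΔI = 0.72 × (-17.1%) = -12.3%.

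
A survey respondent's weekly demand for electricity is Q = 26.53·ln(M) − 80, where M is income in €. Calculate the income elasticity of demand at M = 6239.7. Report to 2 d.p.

0.17

At M = 6239.7: Q = 151.837.
dQ/dM = 26.53/M = 0.00425181 at this income.
η = (dQ/dM)·(M/Q) = 0.00425181 × (6239.7/151.837) = 0.17.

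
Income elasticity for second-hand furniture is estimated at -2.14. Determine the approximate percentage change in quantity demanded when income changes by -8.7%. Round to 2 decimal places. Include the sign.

18.62%

%ΔQ ≈ η × %ΔI = -2.14 × (-8.7%) = 18.62%.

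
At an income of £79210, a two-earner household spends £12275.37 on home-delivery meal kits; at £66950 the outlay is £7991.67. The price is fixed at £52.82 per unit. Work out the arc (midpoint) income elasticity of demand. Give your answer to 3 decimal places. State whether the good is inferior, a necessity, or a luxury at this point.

With a constant price, Q₁ = 12275.37/52.82 = 232.400 and Q₂ = 7991.67/52.82 = 151.300 (equivalently, work directly with expenditure since P cancels).
Midpoint %ΔQ = (7991.67 − 12275.37)/10133.52 = -0.42273; midpoint %ΔI = (66950 − 79210)/73080 = -0.16776.
η = -0.42273 / -0.16776 = 2.520.
η > 1 ⇒ luxury.

2.520 (luxury)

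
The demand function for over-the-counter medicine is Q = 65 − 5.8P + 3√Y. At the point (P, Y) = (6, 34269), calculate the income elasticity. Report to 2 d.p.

0.47

At P = 6, Y = 34269: Q = 585.557.
Holding P constant, ∂Q/∂Y = 3/(2√Y) = 0.0081029.
η_Y = (∂Q/∂Y)·(Y/Q) = 0.0081029 × (34269/585.557) = 0.47.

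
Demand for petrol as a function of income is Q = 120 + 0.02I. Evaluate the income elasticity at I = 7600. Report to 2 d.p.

0.56

At I = 7600: Q = 272.000.
dQ/dI = 0.02.
η = (dQ/dI)·(I/Q) = 0.02 × (7600/272.000) = 0.56.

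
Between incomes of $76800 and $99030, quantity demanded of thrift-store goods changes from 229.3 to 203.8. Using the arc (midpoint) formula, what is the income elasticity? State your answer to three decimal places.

-0.466

ΔQ = 203.8 − 229.3 = -25.5; midpoint Q̄ = (229.3 + 203.8)/2 = 216.55.
ΔI = 99030 − 76800 = 22230; midpoint Ī = (76800 + 99030)/2 = 87915.
η = (ΔQ/Q̄) ÷ (ΔI/Ī) = (-25.5/216.55) ÷ (22230/87915) = -0.466.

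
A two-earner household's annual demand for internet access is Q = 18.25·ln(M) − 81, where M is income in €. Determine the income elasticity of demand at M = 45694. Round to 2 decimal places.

0.16

At M = 45694: Q = 114.817.
dQ/dM = 18.25/M = 0.000399396 at this income.
η = (dQ/dM)·(M/Q) = 0.000399396 × (45694/114.817) = 0.16.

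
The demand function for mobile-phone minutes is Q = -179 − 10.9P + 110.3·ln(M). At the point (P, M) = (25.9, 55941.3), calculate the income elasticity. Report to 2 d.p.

0.15

At P = 25.9, M = 55941.3: Q = 744.496.
Holding P constant, ∂Q/∂M = 110.3/M = 0.00197171.
η_M = (∂Q/∂M)·(M/Q) = 0.00197171 × (55941.3/744.496) = 0.15.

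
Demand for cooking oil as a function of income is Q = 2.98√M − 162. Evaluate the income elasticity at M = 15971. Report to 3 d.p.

0.877

At M = 15971: Q = 214.602.
dQ/dM = 2.98/(2√M) = 0.0117902 at this income.
η = (dQ/dM)·(M/Q) = 0.0117902 × (15971/214.602) = 0.877.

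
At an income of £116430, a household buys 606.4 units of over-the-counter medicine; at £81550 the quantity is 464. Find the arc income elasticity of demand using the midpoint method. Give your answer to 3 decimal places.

0.755

ΔQ = 464 − 606.4 = -142.4; midpoint Q̄ = (606.4 + 464)/2 = 535.2.
ΔI = 81550 − 116430 = -34880; midpoint Ī = (116430 + 81550)/2 = 98990.
η = (ΔQ/Q̄) ÷ (ΔI/Ī) = (-142.4/535.2) ÷ (-34880/98990) = 0.755.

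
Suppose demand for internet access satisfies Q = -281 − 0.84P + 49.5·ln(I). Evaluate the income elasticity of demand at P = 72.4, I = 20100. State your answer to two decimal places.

0.33

At P = 72.4, I = 20100: Q = 148.654.
Holding P constant, ∂Q/∂I = 49.5/I = 0.00246269.
η_I = (∂Q/∂I)·(I/Q) = 0.00246269 × (20100/148.654) = 0.33.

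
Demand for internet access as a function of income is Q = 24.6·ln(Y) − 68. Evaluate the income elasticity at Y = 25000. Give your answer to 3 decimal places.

0.136

At Y = 25000: Q = 181.115.
dQ/dY = 24.6/Y = 0.000984 at this income.
η = (dQ/dY)·(Y/Q) = 0.000984 × (25000/181.115) = 0.136.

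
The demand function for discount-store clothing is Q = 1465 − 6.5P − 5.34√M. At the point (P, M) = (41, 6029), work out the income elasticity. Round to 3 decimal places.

-0.264

At P = 41, M = 6029: Q = 783.867.
Holding P constant, ∂Q/∂M = -5.34/(2√M) = -0.0343866.
η_M = (∂Q/∂M)·(M/Q) = -0.0343866 × (6029/783.867) = -0.264.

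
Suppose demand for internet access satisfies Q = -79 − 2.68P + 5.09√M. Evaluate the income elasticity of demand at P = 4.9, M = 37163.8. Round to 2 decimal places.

At P = 4.9, M = 37163.8: Q = 889.114.
Holding P constant, ∂Q/∂M = 5.09/(2√M) = 0.0132016.
η_M = (∂Q/∂M)·(M/Q) = 0.0132016 × (37163.8/889.114) = 0.55.

0.55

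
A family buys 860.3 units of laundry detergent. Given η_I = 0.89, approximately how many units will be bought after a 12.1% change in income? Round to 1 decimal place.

952.9

%ΔQ ≈ η × %ΔI = 0.89 × 12.1% = 10.769%.
New Q ≈ 860.3 × (1 + 0.10769) = 952.9.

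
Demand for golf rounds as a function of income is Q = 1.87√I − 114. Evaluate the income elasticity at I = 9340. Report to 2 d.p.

At I = 9340: Q = 66.724.
dQ/dI = 1.87/(2√I) = 0.00967471 at this income.
η = (dQ/dI)·(I/Q) = 0.00967471 × (9340/66.724) = 1.35.

1.35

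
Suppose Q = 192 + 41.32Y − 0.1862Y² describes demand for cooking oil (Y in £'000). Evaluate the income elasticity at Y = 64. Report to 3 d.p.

At Y = 64: Q = 2073.8048.
dQ/dY = 41.32 − 0.3724Y = 17.48640.
η = (dQ/dY)·(Y/Q) = 17.48640 × (64/2073.8048) = 0.540.

0.540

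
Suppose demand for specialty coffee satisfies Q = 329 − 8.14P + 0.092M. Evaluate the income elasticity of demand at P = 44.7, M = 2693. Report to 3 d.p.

1.164

At P = 44.7, M = 2693: Q = 212.898.
Holding P constant, ∂Q/∂M = 0.092.
η_M = (∂Q/∂M)·(M/Q) = 0.092 × (2693/212.898) = 1.164.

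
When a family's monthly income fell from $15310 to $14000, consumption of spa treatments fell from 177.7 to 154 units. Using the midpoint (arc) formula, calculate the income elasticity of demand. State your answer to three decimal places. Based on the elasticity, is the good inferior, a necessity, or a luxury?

ΔQ = 154 − 177.7 = -23.7; midpoint Q̄ = (177.7 + 154)/2 = 165.85.
ΔI = 14000 − 15310 = -1310; midpoint Ī = (15310 + 14000)/2 = 14655.
η = (ΔQ/Q̄) ÷ (ΔI/Ī) = (-23.7/165.85) ÷ (-1310/14655) = 1.599.
η > 1 ⇒ luxury.

1.599 (luxury)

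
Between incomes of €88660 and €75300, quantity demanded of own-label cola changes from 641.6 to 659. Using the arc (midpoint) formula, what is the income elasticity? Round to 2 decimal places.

-0.16

ΔQ = 659 − 641.6 = 17.4; midpoint Q̄ = (641.6 + 659)/2 = 650.3.
ΔI = 75300 − 88660 = -13360; midpoint Ī = (88660 + 75300)/2 = 81980.
η = (ΔQ/Q̄) ÷ (ΔI/Ī) = (17.4/650.3) ÷ (-13360/81980) = -0.16.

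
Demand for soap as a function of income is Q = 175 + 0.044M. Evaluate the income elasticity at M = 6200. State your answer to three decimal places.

At M = 6200: Q = 447.800.
dQ/dM = 0.044.
η = (dQ/dM)·(M/Q) = 0.044 × (6200/447.800) = 0.609.

0.609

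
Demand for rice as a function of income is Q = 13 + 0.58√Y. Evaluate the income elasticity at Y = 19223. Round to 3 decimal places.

At Y = 19223: Q = 93.415.
dQ/dY = 0.58/(2√Y) = 0.00209164 at this income.
η = (dQ/dY)·(Y/Q) = 0.00209164 × (19223/93.415) = 0.430.

0.430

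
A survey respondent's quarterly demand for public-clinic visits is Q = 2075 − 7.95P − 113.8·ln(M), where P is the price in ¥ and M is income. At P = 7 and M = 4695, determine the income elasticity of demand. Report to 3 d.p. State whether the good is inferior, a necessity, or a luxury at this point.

-0.108 (inferior good)

At P = 7, M = 4695: Q = 1057.256.
Holding P constant, ∂Q/∂M = -113.8/M = -0.0242386.
η_M = (∂Q/∂M)·(M/Q) = -0.0242386 × (4695/1057.256) = -0.108.
Since η < 0, this is an inferior good.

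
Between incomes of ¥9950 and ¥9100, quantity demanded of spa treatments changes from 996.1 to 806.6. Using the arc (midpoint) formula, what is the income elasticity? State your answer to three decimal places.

ΔQ = 806.6 − 996.1 = -189.5; midpoint Q̄ = (996.1 + 806.6)/2 = 901.35.
ΔI = 9100 − 9950 = -850; midpoint Ī = (9950 + 9100)/2 = 9525.
η = (ΔQ/Q̄) ÷ (ΔI/Ī) = (-189.5/901.35) ÷ (-850/9525) = 2.356.

2.356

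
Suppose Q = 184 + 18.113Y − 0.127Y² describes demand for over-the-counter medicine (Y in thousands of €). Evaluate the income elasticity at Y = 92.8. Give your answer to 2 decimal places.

At Y = 92.8: Q = 771.1827.
dQ/dY = 18.113 − 0.254Y = -5.45820.
η = (dQ/dY)·(Y/Q) = -5.45820 × (92.8/771.1827) = -0.66.

-0.66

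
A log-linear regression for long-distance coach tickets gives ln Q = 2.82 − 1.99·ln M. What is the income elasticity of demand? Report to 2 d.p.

In a log-linear demand, the coefficient on ln M is the income elasticity.
So η = -1.99.

-1.99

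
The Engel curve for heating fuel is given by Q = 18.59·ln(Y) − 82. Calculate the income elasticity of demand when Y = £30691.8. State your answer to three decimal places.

0.169

At Y = 30691.8: Q = 110.067.
dQ/dY = 18.59/Y = 0.000605699 at this income.
η = (dQ/dY)·(Y/Q) = 0.000605699 × (30691.8/110.067) = 0.169.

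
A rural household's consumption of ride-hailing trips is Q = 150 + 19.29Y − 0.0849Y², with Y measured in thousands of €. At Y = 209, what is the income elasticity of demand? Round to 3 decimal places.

At Y = 209: Q = 473.0931.
dQ/dY = 19.29 − 0.1698Y = -16.19820.
η = (dQ/dY)·(Y/Q) = -16.19820 × (209/473.0931) = -7.156.

-7.156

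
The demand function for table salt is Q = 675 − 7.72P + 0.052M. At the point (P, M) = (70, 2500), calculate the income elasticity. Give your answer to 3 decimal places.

0.491

At P = 70, M = 2500: Q = 264.600.
Holding P constant, ∂Q/∂M = 0.052.
η_M = (∂Q/∂M)·(M/Q) = 0.052 × (2500/264.600) = 0.491.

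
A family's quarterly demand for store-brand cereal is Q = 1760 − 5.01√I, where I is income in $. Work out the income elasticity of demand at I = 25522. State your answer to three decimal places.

At I = 25522: Q = 959.622.
dQ/dI = -5.01/(2√I) = -0.0156802 at this income.
η = (dQ/dI)·(I/Q) = -0.0156802 × (25522/959.622) = -0.417.

-0.417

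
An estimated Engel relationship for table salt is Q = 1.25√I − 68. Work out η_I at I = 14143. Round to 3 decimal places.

At I = 14143: Q = 80.655.
dQ/dI = 1.25/(2√I) = 0.00525544 at this income.
η = (dQ/dI)·(I/Q) = 0.00525544 × (14143/80.655) = 0.922.

0.922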